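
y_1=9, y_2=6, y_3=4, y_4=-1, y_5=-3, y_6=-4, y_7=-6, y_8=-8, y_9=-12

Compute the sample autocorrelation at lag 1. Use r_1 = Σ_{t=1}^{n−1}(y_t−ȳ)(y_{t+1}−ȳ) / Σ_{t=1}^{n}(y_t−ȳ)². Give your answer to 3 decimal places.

Mean ȳ = (9 + 6 + 4 − 1 − 3 − 4 − 6 − 8 − 12)/9 = -1.6667
Numerator Σ_{t=1}^{8}(y_t−ȳ)(y_{t+1}−ȳ) = 234.2222
Denominator Σ(y_t−ȳ)² = 378.0000
r_1 = 234.2222 / 378.0000 = 0.620

0.620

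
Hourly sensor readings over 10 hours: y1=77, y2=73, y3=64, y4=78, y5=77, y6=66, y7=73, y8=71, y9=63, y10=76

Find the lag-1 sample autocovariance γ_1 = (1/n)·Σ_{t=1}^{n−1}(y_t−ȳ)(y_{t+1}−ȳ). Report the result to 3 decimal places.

-8.724

Mean ȳ = (77 + 73 + 64 + 78 + 77 + 66 + 73 + 71 + 63 + 76)/10 = 71.8000
Σ_{t=1}^{9}(y_t−ȳ)(y_{t+1}−ȳ) = -87.2400
γ_1 = -87.2400 / 10 = -8.724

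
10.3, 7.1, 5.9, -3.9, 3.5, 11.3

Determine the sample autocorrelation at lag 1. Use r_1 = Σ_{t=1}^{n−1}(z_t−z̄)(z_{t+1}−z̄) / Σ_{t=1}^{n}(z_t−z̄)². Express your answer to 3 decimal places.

Mean z̄ = (10.3 + 7.1 + 5.9 − 3.9 + 3.5 + 11.3)/6 = 5.7000
Deviations from mean: 4.6000, 1.4000, 0.2000, -9.6000, -2.2000, 5.6000
Σ(z_t−z̄)(z_{t+1}−z̄) = (6.4400) + (0.2800) + (-1.9200) + (21.1200) + (-12.3200) = 13.6000
Denominator Σ(z_t−z̄)² = 151.5200
r_1 = 13.6000 / 151.5200 = 0.090

0.090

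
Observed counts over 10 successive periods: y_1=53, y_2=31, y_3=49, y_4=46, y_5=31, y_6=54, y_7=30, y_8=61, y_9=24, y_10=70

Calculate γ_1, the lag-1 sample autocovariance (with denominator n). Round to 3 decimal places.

Mean ȳ = (53 + 31 + 49 + 46 + 31 + 54 + 30 + 61 + 24 + 70)/10 = 44.9000
Σ_{t=1}^{9}(y_t−ȳ)(y_{t+1}−ȳ) = -1543.4100
γ_1 = -1543.4100 / 10 = -154.341

-154.341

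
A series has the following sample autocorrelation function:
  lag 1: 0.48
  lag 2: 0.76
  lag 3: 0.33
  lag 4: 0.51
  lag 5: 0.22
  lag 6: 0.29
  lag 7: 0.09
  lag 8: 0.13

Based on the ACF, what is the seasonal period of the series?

2

The largest autocorrelation is r_2 = 0.76, with a weaker echo at lag 4 (0.51); the remaining lags stay at or below 0.48.
The dominant spike at lag 2 indicates a seasonal period of 2.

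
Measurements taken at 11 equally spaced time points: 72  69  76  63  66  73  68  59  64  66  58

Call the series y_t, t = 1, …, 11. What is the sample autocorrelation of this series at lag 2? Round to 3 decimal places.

Mean ȳ = (72 + 69 + 76 + 63 + 66 + 73 + 68 + 59 + 64 + 66 + 58)/11 = 66.7273
Numerator Σ_{t=1}^{9}(y_t−ȳ)(y_{t+2}−ȳ) = -13.1488
Denominator Σ(y_t−ȳ)² = 318.1818
r_2 = -13.1488 / 318.1818 = -0.041

-0.041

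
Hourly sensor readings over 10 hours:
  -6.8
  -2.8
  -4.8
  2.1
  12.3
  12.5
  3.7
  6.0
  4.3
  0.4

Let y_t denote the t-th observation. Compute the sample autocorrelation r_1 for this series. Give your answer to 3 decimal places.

Mean ȳ = (-6.8 − 2.8 − 4.8 + 2.1 + 12.3 + 12.5 + 3.7 + 6.0 + 4.3 + 0.4)/10 = 2.6900
Numerator Σ_{t=1}^{9}(y_t−ȳ)(y_{t+1}−ȳ) = 201.1369
Denominator Σ(y_t−ȳ)² = 385.0490
r_1 = 201.1369 / 385.0490 = 0.522

0.522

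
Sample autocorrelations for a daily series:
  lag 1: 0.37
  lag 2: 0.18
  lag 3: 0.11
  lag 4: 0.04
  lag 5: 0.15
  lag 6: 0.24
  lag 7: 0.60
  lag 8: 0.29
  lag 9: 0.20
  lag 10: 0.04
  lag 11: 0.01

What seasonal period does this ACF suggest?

The largest autocorrelation is r_7 = 0.60; the remaining lags stay at or below 0.37. The elevated value at lag 1 (0.37), dropping to 0.18 at lag 2, reflects decaying short-term dependence rather than seasonality.
The dominant spike at lag 7 indicates a seasonal period of 7.

7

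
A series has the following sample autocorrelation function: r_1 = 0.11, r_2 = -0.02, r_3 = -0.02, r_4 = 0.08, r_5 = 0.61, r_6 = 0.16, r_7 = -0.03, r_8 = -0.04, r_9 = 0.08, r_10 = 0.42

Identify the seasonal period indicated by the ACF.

The largest autocorrelation is r_5 = 0.61, with a weaker echo at lag 10 (0.42); the remaining lags stay at or below 0.16.
The dominant spike at lag 5 indicates a seasonal period of 5.

5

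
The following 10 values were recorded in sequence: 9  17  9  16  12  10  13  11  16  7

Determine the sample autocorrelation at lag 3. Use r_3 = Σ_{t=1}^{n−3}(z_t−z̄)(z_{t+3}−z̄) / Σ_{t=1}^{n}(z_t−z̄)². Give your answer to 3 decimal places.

-0.142

Mean z̄ = (9 + 17 + 9 + 16 + 12 + 10 + 13 + 11 + 16 + 7)/10 = 12.0000
Σ(z_t−z̄)(z_{t+3}−z̄) = (-12.0000) + (0.0000) + (6.0000) + (4.0000) + (0.0000) + (-8.0000) + (-5.0000) = -15.0000
Denominator Σ(z_t−z̄)² = 106.0000
r_3 = -15.0000 / 106.0000 = -0.142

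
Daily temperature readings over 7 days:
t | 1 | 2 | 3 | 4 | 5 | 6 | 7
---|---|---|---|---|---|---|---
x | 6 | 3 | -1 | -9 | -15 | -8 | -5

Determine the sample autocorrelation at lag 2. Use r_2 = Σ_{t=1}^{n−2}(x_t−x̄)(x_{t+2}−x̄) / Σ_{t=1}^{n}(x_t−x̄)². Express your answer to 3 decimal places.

Mean x̄ = (6 + 3 − 1 − 9 − 15 − 8 − 5)/7 = -4.1429
Σ(x_t−x̄)(x_{t+2}−x̄) = (31.8776) + (-34.6939) + (-34.1224) + (18.7347) + (9.3061) = -8.8980
Denominator Σ(x_t−x̄)² = 320.8571
r_2 = -8.8980 / 320.8571 = -0.028

-0.028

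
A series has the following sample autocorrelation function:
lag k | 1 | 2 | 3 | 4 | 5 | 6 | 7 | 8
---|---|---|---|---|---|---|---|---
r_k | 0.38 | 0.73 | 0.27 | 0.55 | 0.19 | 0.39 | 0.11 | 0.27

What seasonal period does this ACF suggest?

2

The largest autocorrelation is r_2 = 0.73, with weaker echoes at lags 4 (0.55) and 6 (0.39); the remaining lags stay at or below 0.38.
The dominant spike at lag 2 indicates a seasonal period of 2.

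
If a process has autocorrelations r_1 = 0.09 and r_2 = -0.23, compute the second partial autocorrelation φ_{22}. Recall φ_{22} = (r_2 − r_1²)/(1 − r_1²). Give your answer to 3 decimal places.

φ_{22} = (r_2 − r_1²) / (1 − r_1²)
r_1² = (0.09)² = 0.0081
Numerator = -0.23 − 0.0081 = -0.2381; denominator = 1 − 0.0081 = 0.9919
φ_{22} = -0.2381 / 0.9919 = -0.240

-0.240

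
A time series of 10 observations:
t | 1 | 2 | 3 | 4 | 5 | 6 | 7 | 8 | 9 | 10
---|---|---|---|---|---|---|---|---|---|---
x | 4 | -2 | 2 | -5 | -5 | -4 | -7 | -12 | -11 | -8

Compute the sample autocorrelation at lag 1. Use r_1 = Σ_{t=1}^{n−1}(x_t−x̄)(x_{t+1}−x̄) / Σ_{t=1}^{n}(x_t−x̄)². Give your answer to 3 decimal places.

Mean x̄ = (4 − 2 + 2 − 5 − 5 − 4 − 7 − 12 − 11 − 8)/10 = -4.8000
Numerator Σ_{t=1}^{9}(x_t−x̄)(x_{t+1}−x̄) = 120.7600
Denominator Σ(x_t−x̄)² = 237.6000
r_1 = 120.7600 / 237.6000 = 0.508

0.508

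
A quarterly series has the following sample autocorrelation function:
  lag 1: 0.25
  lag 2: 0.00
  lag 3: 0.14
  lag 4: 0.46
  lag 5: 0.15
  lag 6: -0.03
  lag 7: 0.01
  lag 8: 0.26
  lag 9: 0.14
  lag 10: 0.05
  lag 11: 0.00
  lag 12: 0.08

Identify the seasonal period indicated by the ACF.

The largest autocorrelation is r_4 = 0.46, with a weaker echo at lag 8 (0.26); the remaining lags stay at or below 0.25. The elevated value at lag 1 (0.25), dropping to 0.00 at lag 2, reflects decaying short-term dependence rather than seasonality.
The dominant spike at lag 4 indicates a seasonal period of 4.

4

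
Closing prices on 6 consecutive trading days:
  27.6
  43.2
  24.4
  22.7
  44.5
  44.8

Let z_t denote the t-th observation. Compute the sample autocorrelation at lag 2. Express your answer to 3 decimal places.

Mean z̄ = (27.6 + 43.2 + 24.4 + 22.7 + 44.5 + 44.8)/6 = 34.5333
Deviations from mean: -6.9333, 8.6667, -10.1333, -11.8333, 9.9667, 10.2667
Σ(z_t−z̄)(z_{t+2}−z̄) = (70.2578) + (-102.5556) + (-100.9956) + (-121.4889) = -254.7822
Denominator Σ(z_t−z̄)² = 570.6333
r_2 = -254.7822 / 570.6333 = -0.446

-0.446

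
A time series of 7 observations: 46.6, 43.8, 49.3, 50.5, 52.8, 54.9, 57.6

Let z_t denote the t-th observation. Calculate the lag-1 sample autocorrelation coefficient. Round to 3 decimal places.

Mean z̄ = (46.6 + 43.8 + 49.3 + 50.5 + 52.8 + 54.9 + 57.6)/7 = 50.7857
Deviations from mean: -4.1857, -6.9857, -1.4857, -0.2857, 2.0143, 4.1143, 6.8143
Numerator Σ_{t=1}^{6}(z_t−z̄)(z_{t+1}−z̄) = 75.7912
Denominator Σ(z_t−z̄)² = 136.0286
r_1 = 75.7912 / 136.0286 = 0.557

0.557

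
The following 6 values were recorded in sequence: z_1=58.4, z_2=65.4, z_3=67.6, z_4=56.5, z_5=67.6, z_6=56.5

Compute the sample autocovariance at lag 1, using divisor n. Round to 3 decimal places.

-14.267

Mean z̄ = (58.4 + 65.4 + 67.6 + 56.5 + 67.6 + 56.5)/6 = 62.0000
Deviations: -3.6000, 3.4000, 5.6000, -5.5000, 5.6000, -5.5000
Σ_{t=1}^{5}(z_t−z̄)(z_{t+1}−z̄) = -85.6000
γ_1 = -85.6000 / 6 = -14.267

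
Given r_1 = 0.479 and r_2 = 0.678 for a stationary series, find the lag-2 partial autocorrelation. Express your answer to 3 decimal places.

0.582

φ_{22} = (r_2 − r_1²) / (1 − r_1²)
r_1² = (0.479)² = 0.229441
Numerator = 0.678 − 0.2294 = 0.4486; denominator = 1 − 0.2294 = 0.7706
φ_{22} = 0.4486 / 0.7706 = 0.582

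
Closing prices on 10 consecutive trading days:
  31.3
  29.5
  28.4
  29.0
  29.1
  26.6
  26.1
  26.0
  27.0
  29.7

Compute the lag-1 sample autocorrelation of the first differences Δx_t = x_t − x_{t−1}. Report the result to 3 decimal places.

0.236

First differences Δx: -1.8, -1.1, 0.6, 0.1, -2.5, -0.5, -0.1, 1.0, 2.7
Mean of differences = -0.1778
Numerator Σ(Δx_t−Δx̄)(Δx_{t+1}−Δx̄) = 4.5540
Denominator Σ(Δx_t−Δx̄)² = 19.3356
r_1(Δx) = 4.5540 / 19.3356 = 0.236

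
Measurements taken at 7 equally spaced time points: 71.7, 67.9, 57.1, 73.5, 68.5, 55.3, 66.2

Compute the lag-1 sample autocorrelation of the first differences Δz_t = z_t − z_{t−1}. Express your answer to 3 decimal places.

-0.432

First differences Δz: -3.8, -10.8, 16.4, -5.0, -13.2, 10.9
Mean of differences = -0.9167
Numerator Σ(Δz_t−Δz̄)(Δz_{t+1}−Δz̄) = -308.3503
Denominator Σ(Δz_t−Δz̄)² = 713.0483
r_1(Δz) = -308.3503 / 713.0483 = -0.432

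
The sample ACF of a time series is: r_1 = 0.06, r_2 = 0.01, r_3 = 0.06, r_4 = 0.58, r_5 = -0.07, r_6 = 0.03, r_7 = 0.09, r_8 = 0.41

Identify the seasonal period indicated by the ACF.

4

The largest autocorrelation is r_4 = 0.58, with a weaker echo at lag 8 (0.41); the remaining lags stay at or below 0.09.
The dominant spike at lag 4 indicates a seasonal period of 4.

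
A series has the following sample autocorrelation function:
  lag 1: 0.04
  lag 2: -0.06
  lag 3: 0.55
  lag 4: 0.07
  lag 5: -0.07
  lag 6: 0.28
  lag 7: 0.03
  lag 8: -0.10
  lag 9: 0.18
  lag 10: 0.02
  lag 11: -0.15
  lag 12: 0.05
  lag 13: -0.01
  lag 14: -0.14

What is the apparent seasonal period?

3

The largest autocorrelation is r_3 = 0.55, with weaker echoes at lags 6 (0.28) and 9 (0.18); the remaining lags stay at or below 0.07.
The dominant spike at lag 3 indicates a seasonal period of 3.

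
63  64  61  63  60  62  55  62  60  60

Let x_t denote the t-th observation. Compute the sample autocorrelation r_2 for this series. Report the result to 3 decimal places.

0.345

Mean x̄ = (63 + 64 + 61 + 63 + 60 + 62 + 55 + 62 + 60 + 60)/10 = 61.0000
Numerator Σ_{t=1}^{8}(x_t−x̄)(x_{t+2}−x̄) = 20.0000
Denominator Σ(x_t−x̄)² = 58.0000
r_2 = 20.0000 / 58.0000 = 0.345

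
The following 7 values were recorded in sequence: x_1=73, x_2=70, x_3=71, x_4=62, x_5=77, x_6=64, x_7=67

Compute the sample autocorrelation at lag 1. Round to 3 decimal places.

-0.576

Mean x̄ = (73 + 70 + 71 + 62 + 77 + 64 + 67)/7 = 69.1429
Deviations from mean: 3.8571, 0.8571, 1.8571, -7.1429, 7.8571, -5.1429, -2.1429
Numerator Σ_{t=1}^{6}(x_t−x̄)(x_{t+1}−x̄) = -93.8776
Denominator Σ(x_t−x̄)² = 162.8571
r_1 = -93.8776 / 162.8571 = -0.576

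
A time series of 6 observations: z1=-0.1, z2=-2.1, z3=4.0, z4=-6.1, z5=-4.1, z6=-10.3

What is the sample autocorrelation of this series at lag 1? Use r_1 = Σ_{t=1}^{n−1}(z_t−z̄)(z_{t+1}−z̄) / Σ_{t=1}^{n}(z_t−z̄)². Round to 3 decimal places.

-0.008

Mean z̄ = (-0.1 − 2.1 + 4.0 − 6.1 − 4.1 − 10.3)/6 = -3.1167
Deviations from mean: 3.0167, 1.0167, 7.1167, -2.9833, -0.9833, -7.1833
Numerator Σ_{t=1}^{5}(z_t−z̄)(z_{t+1}−z̄) = -0.9319
Denominator Σ(z_t−z̄)² = 122.2483
r_1 = -0.9319 / 122.2483 = -0.008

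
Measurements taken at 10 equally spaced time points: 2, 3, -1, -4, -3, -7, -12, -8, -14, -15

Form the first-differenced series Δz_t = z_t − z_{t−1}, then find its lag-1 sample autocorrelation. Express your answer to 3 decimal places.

-0.593

First differences Δz: 1, -4, -3, 1, -4, -5, 4, -6, -1
Mean of differences = -1.8889
Numerator Σ(Δz_t−Δz̄)(Δz_{t+1}−Δz̄) = -52.6790
Denominator Σ(Δz_t−Δz̄)² = 88.8889
r_1(Δz) = -52.6790 / 88.8889 = -0.593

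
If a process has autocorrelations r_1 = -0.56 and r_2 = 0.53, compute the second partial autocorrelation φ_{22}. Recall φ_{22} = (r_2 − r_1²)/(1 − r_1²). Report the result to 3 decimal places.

0.315

φ_{22} = (r_2 − r_1²) / (1 − r_1²)
r_1² = (-0.56)² = 0.3136
Numerator = 0.53 − 0.3136 = 0.2164; denominator = 1 − 0.3136 = 0.6864
φ_{22} = 0.2164 / 0.6864 = 0.315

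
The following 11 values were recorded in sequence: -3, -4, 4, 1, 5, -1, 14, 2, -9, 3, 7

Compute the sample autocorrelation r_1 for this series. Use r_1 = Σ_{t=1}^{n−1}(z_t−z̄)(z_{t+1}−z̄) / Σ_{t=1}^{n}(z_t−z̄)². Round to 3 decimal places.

Mean z̄ = (-3 − 4 + 4 + 1 + 5 − 1 + 14 + 2 − 9 + 3 + 7)/11 = 1.7273
Numerator Σ_{t=1}^{10}(z_t−z̄)(z_{t+1}−z̄) = -38.8926
Denominator Σ(z_t−z̄)² = 374.1818
r_1 = -38.8926 / 374.1818 = -0.104

-0.104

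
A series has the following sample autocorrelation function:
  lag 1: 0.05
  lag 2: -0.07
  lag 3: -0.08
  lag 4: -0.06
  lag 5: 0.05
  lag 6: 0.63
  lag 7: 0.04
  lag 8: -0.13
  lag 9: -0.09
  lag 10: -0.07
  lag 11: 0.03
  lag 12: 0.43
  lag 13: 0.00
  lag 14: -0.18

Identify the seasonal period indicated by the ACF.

6

The largest autocorrelation is r_6 = 0.63, with a weaker echo at lag 12 (0.43); the remaining lags stay at or below 0.05.
The dominant spike at lag 6 indicates a seasonal period of 6.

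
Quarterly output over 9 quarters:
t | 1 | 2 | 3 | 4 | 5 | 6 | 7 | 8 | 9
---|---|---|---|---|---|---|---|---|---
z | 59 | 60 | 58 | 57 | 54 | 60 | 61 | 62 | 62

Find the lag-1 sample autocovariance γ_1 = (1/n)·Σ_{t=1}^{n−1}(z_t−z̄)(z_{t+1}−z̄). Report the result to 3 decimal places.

Mean z̄ = (59 + 60 + 58 + 57 + 54 + 60 + 61 + 62 + 62)/9 = 59.2222
Σ_{t=1}^{8}(z_t−z̄)(z_{t+1}−z̄) = 23.1728
γ_1 = 23.1728 / 9 = 2.575

2.575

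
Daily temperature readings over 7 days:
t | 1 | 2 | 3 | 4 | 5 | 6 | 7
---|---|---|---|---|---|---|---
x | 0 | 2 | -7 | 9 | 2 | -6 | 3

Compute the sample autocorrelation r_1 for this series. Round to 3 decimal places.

-0.491

Mean x̄ = (0 + 2 − 7 + 9 + 2 − 6 + 3)/7 = 0.4286
Deviations from mean: -0.4286, 1.5714, -7.4286, 8.5714, 1.5714, -6.4286, 2.5714
Numerator Σ_{t=1}^{6}(x_t−x̄)(x_{t+1}−x̄) = -89.1837
Denominator Σ(x_t−x̄)² = 181.7143
r_1 = -89.1837 / 181.7143 = -0.491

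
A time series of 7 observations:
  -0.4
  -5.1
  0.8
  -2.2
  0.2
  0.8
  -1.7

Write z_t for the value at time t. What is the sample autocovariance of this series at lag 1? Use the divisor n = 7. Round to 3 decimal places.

-1.799

Mean z̄ = (-0.4 − 5.1 + 0.8 − 2.2 + 0.2 + 0.8 − 1.7)/7 = -1.0857
Deviations: 0.6857, -4.0143, 1.8857, -1.1143, 1.2857, 1.8857, -0.6143
Σ_{t=1}^{6}(z_t−z̄)(z_{t+1}−z̄) = -12.5902
γ_1 = -12.5902 / 7 = -1.799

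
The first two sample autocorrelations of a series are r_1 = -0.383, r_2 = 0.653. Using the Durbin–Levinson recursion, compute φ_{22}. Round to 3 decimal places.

0.593

φ_{22} = (r_2 − r_1²) / (1 − r_1²)
r_1² = (-0.383)² = 0.146689
Numerator = 0.653 − 0.1467 = 0.5063; denominator = 1 − 0.1467 = 0.8533
φ_{22} = 0.5063 / 0.8533 = 0.593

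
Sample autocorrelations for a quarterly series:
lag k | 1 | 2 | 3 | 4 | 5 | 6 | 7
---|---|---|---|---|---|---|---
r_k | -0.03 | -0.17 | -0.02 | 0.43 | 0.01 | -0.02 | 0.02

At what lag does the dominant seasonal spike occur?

4

The largest autocorrelation is r_4 = 0.43; the remaining lags stay at or below 0.02.
The dominant spike at lag 4 indicates a seasonal period of 4.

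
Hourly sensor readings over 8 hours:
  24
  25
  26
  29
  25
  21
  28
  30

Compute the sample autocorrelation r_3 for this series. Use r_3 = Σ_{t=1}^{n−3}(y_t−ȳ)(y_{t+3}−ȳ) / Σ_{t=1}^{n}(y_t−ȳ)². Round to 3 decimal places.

-0.050

Mean ȳ = (24 + 25 + 26 + 29 + 25 + 21 + 28 + 30)/8 = 26.0000
Deviations from mean: -2.0000, -1.0000, 0.0000, 3.0000, -1.0000, -5.0000, 2.0000, 4.0000
Numerator Σ_{t=1}^{5}(y_t−ȳ)(y_{t+3}−ȳ) = -3.0000
Denominator Σ(y_t−ȳ)² = 60.0000
r_3 = -3.0000 / 60.0000 = -0.050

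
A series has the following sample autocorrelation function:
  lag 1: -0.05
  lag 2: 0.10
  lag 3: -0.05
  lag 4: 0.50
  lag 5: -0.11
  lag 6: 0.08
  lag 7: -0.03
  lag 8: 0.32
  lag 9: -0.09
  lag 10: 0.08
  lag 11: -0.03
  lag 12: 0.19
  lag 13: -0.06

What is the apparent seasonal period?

4

The largest autocorrelation is r_4 = 0.50, with weaker echoes at lags 8 (0.32) and 12 (0.19); the remaining lags stay at or below 0.10.
The dominant spike at lag 4 indicates a seasonal period of 4.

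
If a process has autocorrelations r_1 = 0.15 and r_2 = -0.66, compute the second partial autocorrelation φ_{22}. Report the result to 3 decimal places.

-0.698

φ_{22} = (r_2 − r_1²) / (1 − r_1²)
r_1² = (0.15)² = 0.0225
Numerator = -0.66 − 0.0225 = -0.6825; denominator = 1 − 0.0225 = 0.9775
φ_{22} = -0.6825 / 0.9775 = -0.698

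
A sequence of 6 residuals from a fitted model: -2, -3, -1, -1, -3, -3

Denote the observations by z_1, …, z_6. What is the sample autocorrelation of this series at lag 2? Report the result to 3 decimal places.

-0.563

Mean z̄ = (-2 − 3 − 1 − 1 − 3 − 3)/6 = -2.1667
Σ(z_t−z̄)(z_{t+2}−z̄) = (0.1944) + (-0.9722) + (-0.9722) + (-0.9722) = -2.7222
Denominator Σ(z_t−z̄)² = 4.8333
r_2 = -2.7222 / 4.8333 = -0.563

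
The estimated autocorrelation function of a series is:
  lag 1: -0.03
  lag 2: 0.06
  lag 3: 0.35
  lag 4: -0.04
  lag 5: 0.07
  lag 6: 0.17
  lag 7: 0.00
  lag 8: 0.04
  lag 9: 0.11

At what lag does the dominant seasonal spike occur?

The largest autocorrelation is r_3 = 0.35, with a weaker echo at lag 6 (0.17); the remaining lags stay at or below 0.11.
The dominant spike at lag 3 indicates a seasonal period of 3.

3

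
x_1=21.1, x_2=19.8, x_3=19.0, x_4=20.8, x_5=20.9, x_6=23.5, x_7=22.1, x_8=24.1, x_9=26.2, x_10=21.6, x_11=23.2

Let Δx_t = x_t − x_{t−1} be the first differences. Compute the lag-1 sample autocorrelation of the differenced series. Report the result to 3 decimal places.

-0.427

First differences Δx: -1.3, -0.8, 1.8, 0.1, 2.6, -1.4, 2.0, 2.1, -4.6, 1.6
Mean of differences = 0.2100
Numerator Σ(Δx_t−Δx̄)(Δx_{t+1}−Δx̄) = -19.6421
Denominator Σ(Δx_t−Δx̄)² = 45.9890
r_1(Δx) = -19.6421 / 45.9890 = -0.427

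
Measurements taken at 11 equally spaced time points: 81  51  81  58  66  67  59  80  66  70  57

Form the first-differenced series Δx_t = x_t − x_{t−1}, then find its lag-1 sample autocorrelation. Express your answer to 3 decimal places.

First differences Δx: -30, 30, -23, 8, 1, -8, 21, -14, 4, -13
Mean of differences = -2.4000
Numerator Σ(Δx_t−Δx̄)(Δx_{t+1}−Δx̄) = -2304.1600
Denominator Σ(Δx_t−Δx̄)² = 3222.4000
r_1(Δx) = -2304.1600 / 3222.4000 = -0.715

-0.715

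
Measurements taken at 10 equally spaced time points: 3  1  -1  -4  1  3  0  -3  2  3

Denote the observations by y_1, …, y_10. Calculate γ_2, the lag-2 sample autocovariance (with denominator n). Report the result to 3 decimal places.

Mean ȳ = (3 + 1 − 1 − 4 + 1 + 3 + 0 − 3 + 2 + 3)/10 = 0.5000
Σ_{t=1}^{8}(y_t−ȳ)(y_{t+2}−ȳ) = -36.5000
γ_2 = -36.5000 / 10 = -3.650

-3.650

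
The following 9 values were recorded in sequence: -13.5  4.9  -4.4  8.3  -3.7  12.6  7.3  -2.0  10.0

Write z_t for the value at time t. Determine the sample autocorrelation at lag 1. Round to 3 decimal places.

-0.341

Mean z̄ = (-13.5 + 4.9 − 4.4 + 8.3 − 3.7 + 12.6 + 7.3 − 2.0 + 10.0)/9 = 2.1667
Numerator Σ_{t=1}^{8}(z_t−z̄)(z_{t+1}−z̄) = -198.7078
Denominator Σ(z_t−z̄)² = 582.0000
r_1 = -198.7078 / 582.0000 = -0.341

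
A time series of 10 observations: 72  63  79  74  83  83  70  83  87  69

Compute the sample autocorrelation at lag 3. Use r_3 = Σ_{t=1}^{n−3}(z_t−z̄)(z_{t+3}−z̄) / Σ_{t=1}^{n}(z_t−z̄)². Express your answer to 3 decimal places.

0.211

Mean z̄ = (72 + 63 + 79 + 74 + 83 + 83 + 70 + 83 + 87 + 69)/10 = 76.3000
Numerator Σ_{t=1}^{7}(z_t−z̄)(z_{t+3}−z̄) = 115.9300
Denominator Σ(z_t−z̄)² = 550.1000
r_3 = 115.9300 / 550.1000 = 0.211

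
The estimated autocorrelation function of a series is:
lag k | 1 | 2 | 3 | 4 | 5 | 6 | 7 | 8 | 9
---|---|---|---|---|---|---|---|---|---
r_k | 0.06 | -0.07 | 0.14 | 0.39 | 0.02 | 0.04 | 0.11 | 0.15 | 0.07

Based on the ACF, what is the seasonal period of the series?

4

The largest autocorrelation is r_4 = 0.39, with a weaker echo at lag 8 (0.15); the remaining lags stay at or below 0.14.
The dominant spike at lag 4 indicates a seasonal period of 4.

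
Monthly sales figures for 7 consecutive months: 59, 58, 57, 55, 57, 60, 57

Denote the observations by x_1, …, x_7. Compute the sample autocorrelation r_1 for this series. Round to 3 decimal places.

Mean x̄ = (59 + 58 + 57 + 55 + 57 + 60 + 57)/7 = 57.5714
Deviations from mean: 1.4286, 0.4286, -0.5714, -2.5714, -0.5714, 2.4286, -0.5714
Σ(x_t−x̄)(x_{t+1}−x̄) = (0.6122) + (-0.2449) + (1.4694) + (1.4694) + (-1.3878) + (-1.3878) = 0.5306
Denominator Σ(x_t−x̄)² = 15.7143
r_1 = 0.5306 / 15.7143 = 0.034

0.034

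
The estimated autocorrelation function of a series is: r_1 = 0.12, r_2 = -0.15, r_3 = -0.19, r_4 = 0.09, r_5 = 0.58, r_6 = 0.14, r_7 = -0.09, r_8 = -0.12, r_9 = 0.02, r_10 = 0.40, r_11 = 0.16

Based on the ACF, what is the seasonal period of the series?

5

The largest autocorrelation is r_5 = 0.58, with a weaker echo at lag 10 (0.40); the remaining lags stay at or below 0.16.
The dominant spike at lag 5 indicates a seasonal period of 5.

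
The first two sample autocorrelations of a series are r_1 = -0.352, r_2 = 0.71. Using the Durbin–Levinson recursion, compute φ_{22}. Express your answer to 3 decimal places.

φ_{22} = (r_2 − r_1²) / (1 − r_1²)
r_1² = (-0.352)² = 0.123904
Numerator = 0.71 − 0.1239 = 0.5861; denominator = 1 − 0.1239 = 0.8761
φ_{22} = 0.5861 / 0.8761 = 0.669

0.669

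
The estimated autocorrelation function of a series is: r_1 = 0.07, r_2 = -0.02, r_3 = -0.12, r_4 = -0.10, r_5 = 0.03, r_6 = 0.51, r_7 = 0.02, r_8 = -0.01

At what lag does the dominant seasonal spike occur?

6

The largest autocorrelation is r_6 = 0.51; the remaining lags stay at or below 0.07.
The dominant spike at lag 6 indicates a seasonal period of 6.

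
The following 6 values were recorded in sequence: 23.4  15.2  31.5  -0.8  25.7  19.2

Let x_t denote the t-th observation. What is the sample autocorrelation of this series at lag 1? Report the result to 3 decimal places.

-0.706

Mean x̄ = (23.4 + 15.2 + 31.5 − 0.8 + 25.7 + 19.2)/6 = 19.0333
Deviations from mean: 4.3667, -3.8333, 12.4667, -19.8333, 6.6667, 0.1667
Σ(x_t−x̄)(x_{t+1}−x̄) = (-16.7389) + (-47.7889) + (-247.2556) + (-132.2222) + (1.1111) = -442.8944
Denominator Σ(x_t−x̄)² = 627.0133
r_1 = -442.8944 / 627.0133 = -0.706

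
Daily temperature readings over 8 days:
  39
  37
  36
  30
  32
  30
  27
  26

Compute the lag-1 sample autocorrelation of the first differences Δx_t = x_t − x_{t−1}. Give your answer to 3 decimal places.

First differences Δx: -2, -1, -6, 2, -2, -3, -1
Mean of differences = -1.8571
Numerator Σ(Δx_t−Δx̄)(Δx_{t+1}−Δx̄) = -21.0204
Denominator Σ(Δx_t−Δx̄)² = 34.8571
r_1(Δx) = -21.0204 / 34.8571 = -0.603

-0.603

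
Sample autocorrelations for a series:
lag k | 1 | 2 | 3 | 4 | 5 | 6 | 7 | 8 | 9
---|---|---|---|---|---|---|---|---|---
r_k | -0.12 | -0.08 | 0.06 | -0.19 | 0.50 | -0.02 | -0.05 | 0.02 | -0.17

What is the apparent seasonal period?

The largest autocorrelation is r_5 = 0.50; the remaining lags stay at or below 0.06.
The dominant spike at lag 5 indicates a seasonal period of 5.

5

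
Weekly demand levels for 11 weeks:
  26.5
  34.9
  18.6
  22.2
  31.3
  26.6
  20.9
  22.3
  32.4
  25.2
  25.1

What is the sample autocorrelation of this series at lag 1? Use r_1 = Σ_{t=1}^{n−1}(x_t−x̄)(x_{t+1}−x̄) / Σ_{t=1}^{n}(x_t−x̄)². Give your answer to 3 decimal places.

-0.241

Mean x̄ = (26.5 + 34.9 + 18.6 + 22.2 + 31.3 + 26.6 + 20.9 + 22.3 + 32.4 + 25.2 + 25.1)/11 = 26.0000
Numerator Σ_{t=1}^{10}(x_t−x̄)(x_{t+1}−x̄) = -62.5200
Denominator Σ(x_t−x̄)² = 259.2200
r_1 = -62.5200 / 259.2200 = -0.241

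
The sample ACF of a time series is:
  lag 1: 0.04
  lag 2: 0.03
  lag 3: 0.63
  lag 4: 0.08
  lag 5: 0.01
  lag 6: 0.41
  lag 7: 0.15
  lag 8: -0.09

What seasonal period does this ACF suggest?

The largest autocorrelation is r_3 = 0.63, with a weaker echo at lag 6 (0.41); the remaining lags stay at or below 0.15.
The dominant spike at lag 3 indicates a seasonal period of 3.

3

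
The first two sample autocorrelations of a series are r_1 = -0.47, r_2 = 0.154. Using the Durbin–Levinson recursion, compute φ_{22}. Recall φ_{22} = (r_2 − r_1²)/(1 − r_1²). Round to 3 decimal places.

-0.086

φ_{22} = (r_2 − r_1²) / (1 − r_1²)
r_1² = (-0.47)² = 0.2209
Numerator = 0.154 − 0.2209 = -0.0669; denominator = 1 − 0.2209 = 0.7791
φ_{22} = -0.0669 / 0.7791 = -0.086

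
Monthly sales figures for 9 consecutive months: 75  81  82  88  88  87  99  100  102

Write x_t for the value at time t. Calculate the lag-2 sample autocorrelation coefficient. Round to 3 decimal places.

0.302

Mean x̄ = (75 + 81 + 82 + 88 + 88 + 87 + 99 + 100 + 102)/9 = 89.1111
Numerator Σ_{t=1}^{7}(x_t−x̄)(x_{t+2}−x̄) = 213.0864
Denominator Σ(x_t−x̄)² = 704.8889
r_2 = 213.0864 / 704.8889 = 0.302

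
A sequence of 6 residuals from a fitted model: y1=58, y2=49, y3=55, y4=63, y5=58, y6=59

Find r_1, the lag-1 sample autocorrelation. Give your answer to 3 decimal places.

0.036

Mean ȳ = (58 + 49 + 55 + 63 + 58 + 59)/6 = 57.0000
Deviations from mean: 1.0000, -8.0000, -2.0000, 6.0000, 1.0000, 2.0000
Numerator Σ_{t=1}^{5}(y_t−ȳ)(y_{t+1}−ȳ) = 4.0000
Denominator Σ(y_t−ȳ)² = 110.0000
r_1 = 4.0000 / 110.0000 = 0.036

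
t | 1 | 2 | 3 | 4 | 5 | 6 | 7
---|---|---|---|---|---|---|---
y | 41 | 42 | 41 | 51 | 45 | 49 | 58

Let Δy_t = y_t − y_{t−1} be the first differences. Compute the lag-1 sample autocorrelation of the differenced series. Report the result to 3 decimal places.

First differences Δy: 1, -1, 10, -6, 4, 9
Mean of differences = 2.8333
Numerator Σ(Δy_t−Δȳ)(Δy_{t+1}−Δȳ) = -86.8611
Denominator Σ(Δy_t−Δȳ)² = 186.8333
r_1(Δy) = -86.8611 / 186.8333 = -0.465

-0.465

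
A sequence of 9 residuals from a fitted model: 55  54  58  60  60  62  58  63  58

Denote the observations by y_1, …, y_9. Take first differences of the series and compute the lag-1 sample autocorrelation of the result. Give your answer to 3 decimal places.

-0.584

First differences Δy: -1, 4, 2, 0, 2, -4, 5, -5
Mean of differences = 0.3750
Numerator Σ(Δy_t−Δȳ)(Δy_{t+1}−Δȳ) = -52.5156
Denominator Σ(Δy_t−Δȳ)² = 89.8750
r_1(Δy) = -52.5156 / 89.8750 = -0.584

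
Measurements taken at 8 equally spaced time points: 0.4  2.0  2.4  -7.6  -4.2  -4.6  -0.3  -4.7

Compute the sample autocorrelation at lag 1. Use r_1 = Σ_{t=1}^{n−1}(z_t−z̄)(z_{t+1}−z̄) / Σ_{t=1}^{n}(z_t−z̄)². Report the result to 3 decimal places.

Mean z̄ = (0.4 + 2.0 + 2.4 − 7.6 − 4.2 − 4.6 − 0.3 − 4.7)/8 = -2.0750
Σ(z_t−z̄)(z_{t+1}−z̄) = (10.0856) + (18.2356) + (-24.7244) + (11.7406) + (5.3656) + (-4.4819) + (-4.6594) = 11.5619
Denominator Σ(z_t−z̄)² = 94.2150
r_1 = 11.5619 / 94.2150 = 0.123

0.123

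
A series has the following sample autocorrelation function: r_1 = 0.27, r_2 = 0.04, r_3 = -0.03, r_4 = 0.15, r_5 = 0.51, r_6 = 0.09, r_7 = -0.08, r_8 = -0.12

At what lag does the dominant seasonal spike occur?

5

The largest autocorrelation is r_5 = 0.51; the remaining lags stay at or below 0.27. The elevated value at lag 1 (0.27), dropping to 0.04 at lag 2, reflects decaying short-term dependence rather than seasonality.
The dominant spike at lag 5 indicates a seasonal period of 5.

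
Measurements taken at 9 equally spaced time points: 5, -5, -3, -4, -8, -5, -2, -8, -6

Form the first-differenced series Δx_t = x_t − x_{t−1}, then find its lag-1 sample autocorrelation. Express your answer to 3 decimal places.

-0.348

First differences Δx: -10, 2, -1, -4, 3, 3, -6, 2
Mean of differences = -1.3750
Numerator Σ(Δx_t−Δx̄)(Δx_{t+1}−Δx̄) = -57.0156
Denominator Σ(Δx_t−Δx̄)² = 163.8750
r_1(Δx) = -57.0156 / 163.8750 = -0.348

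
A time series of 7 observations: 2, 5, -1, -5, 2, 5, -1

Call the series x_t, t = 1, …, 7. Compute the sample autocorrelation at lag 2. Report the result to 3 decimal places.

Mean x̄ = (2 + 5 − 1 − 5 + 2 + 5 − 1)/7 = 1.0000
Deviations from mean: 1.0000, 4.0000, -2.0000, -6.0000, 1.0000, 4.0000, -2.0000
Σ(x_t−x̄)(x_{t+2}−x̄) = (-2.0000) + (-24.0000) + (-2.0000) + (-24.0000) + (-2.0000) = -54.0000
Denominator Σ(x_t−x̄)² = 78.0000
r_2 = -54.0000 / 78.0000 = -0.692

-0.692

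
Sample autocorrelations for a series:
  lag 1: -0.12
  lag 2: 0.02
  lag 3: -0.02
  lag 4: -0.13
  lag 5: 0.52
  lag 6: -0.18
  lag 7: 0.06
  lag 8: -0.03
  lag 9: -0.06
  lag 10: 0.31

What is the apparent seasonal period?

5

The largest autocorrelation is r_5 = 0.52, with a weaker echo at lag 10 (0.31); the remaining lags stay at or below 0.06.
The dominant spike at lag 5 indicates a seasonal period of 5.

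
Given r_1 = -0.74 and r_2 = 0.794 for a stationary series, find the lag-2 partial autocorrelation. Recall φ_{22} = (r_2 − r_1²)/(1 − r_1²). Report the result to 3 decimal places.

φ_{22} = (r_2 − r_1²) / (1 − r_1²)
r_1² = (-0.74)² = 0.5476
Numerator = 0.794 − 0.5476 = 0.2464; denominator = 1 − 0.5476 = 0.4524
φ_{22} = 0.2464 / 0.4524 = 0.545

0.545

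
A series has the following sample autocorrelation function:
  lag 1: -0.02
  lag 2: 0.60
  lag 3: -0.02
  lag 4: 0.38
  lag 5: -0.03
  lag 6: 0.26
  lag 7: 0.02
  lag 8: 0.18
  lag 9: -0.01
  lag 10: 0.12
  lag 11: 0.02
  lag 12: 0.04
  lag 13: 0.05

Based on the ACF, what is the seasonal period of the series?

The largest autocorrelation is r_2 = 0.60, with weaker echoes at lags 4 (0.38), 6 (0.26) and 8 (0.18); the remaining lags stay at or below 0.12.
The dominant spike at lag 2 indicates a seasonal period of 2.

2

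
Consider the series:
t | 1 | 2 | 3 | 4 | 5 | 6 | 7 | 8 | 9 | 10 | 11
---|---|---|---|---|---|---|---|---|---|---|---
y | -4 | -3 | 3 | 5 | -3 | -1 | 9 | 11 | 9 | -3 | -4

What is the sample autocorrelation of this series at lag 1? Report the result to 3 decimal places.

Mean ȳ = (-4 − 3 + 3 + 5 − 3 − 1 + 9 + 11 + 9 − 3 − 4)/11 = 1.7273
Numerator Σ_{t=1}^{10}(y_t−ȳ)(y_{t+1}−ȳ) = 130.3802
Denominator Σ(y_t−ȳ)² = 344.1818
r_1 = 130.3802 / 344.1818 = 0.379

0.379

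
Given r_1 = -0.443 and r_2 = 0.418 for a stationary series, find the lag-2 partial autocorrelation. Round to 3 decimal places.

0.276

φ_{22} = (r_2 − r_1²) / (1 − r_1²)
r_1² = (-0.443)² = 0.196249
Numerator = 0.418 − 0.1962 = 0.2218; denominator = 1 − 0.1962 = 0.8038
φ_{22} = 0.2218 / 0.8038 = 0.276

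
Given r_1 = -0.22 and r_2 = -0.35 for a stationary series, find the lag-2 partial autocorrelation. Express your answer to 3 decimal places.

φ_{22} = (r_2 − r_1²) / (1 − r_1²)
r_1² = (-0.22)² = 0.0484
Numerator = -0.35 − 0.0484 = -0.3984; denominator = 1 − 0.0484 = 0.9516
φ_{22} = -0.3984 / 0.9516 = -0.419

-0.419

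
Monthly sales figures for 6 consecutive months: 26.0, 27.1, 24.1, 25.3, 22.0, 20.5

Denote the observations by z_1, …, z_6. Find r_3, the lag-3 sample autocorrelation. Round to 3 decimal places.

Mean z̄ = (26.0 + 27.1 + 24.1 + 25.3 + 22.0 + 20.5)/6 = 24.1667
Numerator Σ_{t=1}^{3}(z_t−z̄)(z_{t+3}−z̄) = -4.0333
Denominator Σ(z_t−z̄)² = 31.3933
r_3 = -4.0333 / 31.3933 = -0.128

-0.128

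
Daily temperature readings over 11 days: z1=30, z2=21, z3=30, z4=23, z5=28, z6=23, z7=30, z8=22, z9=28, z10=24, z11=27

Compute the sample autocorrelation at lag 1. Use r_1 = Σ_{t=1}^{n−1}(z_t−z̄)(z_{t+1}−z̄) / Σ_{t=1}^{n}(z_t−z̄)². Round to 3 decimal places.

Mean z̄ = (30 + 21 + 30 + 23 + 28 + 23 + 30 + 22 + 28 + 24 + 27)/11 = 26.0000
Numerator Σ_{t=1}^{10}(z_t−z̄)(z_{t+1}−z̄) = -106.0000
Denominator Σ(z_t−z̄)² = 120.0000
r_1 = -106.0000 / 120.0000 = -0.883

-0.883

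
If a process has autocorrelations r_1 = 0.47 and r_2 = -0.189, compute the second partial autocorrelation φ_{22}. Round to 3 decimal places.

φ_{22} = (r_2 − r_1²) / (1 − r_1²)
r_1² = (0.47)² = 0.2209
Numerator = -0.189 − 0.2209 = -0.4099; denominator = 1 − 0.2209 = 0.7791
φ_{22} = -0.4099 / 0.7791 = -0.526

-0.526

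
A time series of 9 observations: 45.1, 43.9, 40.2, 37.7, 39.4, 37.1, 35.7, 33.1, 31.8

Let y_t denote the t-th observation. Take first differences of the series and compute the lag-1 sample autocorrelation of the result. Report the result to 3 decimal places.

First differences Δy: -1.2, -3.7, -2.5, 1.7, -2.3, -1.4, -2.6, -1.3
Mean of differences = -1.6625
Numerator Σ(Δy_t−Δȳ)(Δy_{t+1}−Δȳ) = -4.9489
Denominator Σ(Δy_t−Δȳ)² = 17.8588
r_1(Δy) = -4.9489 / 17.8588 = -0.277

-0.277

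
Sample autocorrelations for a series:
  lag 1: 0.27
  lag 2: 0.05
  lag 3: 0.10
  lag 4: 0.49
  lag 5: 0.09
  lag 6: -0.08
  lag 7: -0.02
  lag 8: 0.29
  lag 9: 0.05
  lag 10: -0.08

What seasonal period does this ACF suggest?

The largest autocorrelation is r_4 = 0.49, with a weaker echo at lag 8 (0.29); the remaining lags stay at or below 0.27. The elevated value at lag 1 (0.27), dropping to 0.05 at lag 2, reflects decaying short-term dependence rather than seasonality.
The dominant spike at lag 4 indicates a seasonal period of 4.

4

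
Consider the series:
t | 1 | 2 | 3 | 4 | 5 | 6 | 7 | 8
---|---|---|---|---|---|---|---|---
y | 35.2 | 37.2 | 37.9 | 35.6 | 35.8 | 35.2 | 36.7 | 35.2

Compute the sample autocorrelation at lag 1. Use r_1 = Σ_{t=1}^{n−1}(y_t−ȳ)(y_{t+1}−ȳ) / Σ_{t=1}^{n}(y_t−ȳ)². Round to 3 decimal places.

Mean ȳ = (35.2 + 37.2 + 37.9 + 35.6 + 35.8 + 35.2 + 36.7 + 35.2)/8 = 36.1000
Σ(y_t−ȳ)(y_{t+1}−ȳ) = (-0.9900) + (1.9800) + (-0.9000) + (0.1500) + (0.2700) + (-0.5400) + (-0.5400) = -0.5700
Denominator Σ(y_t−ȳ)² = 7.5800
r_1 = -0.5700 / 7.5800 = -0.075

-0.075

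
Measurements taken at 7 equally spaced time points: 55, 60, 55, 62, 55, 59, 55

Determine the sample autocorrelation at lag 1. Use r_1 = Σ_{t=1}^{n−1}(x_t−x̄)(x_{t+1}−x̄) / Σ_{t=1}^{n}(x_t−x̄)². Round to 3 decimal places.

Mean x̄ = (55 + 60 + 55 + 62 + 55 + 59 + 55)/7 = 57.2857
Deviations from mean: -2.2857, 2.7143, -2.2857, 4.7143, -2.2857, 1.7143, -2.2857
Numerator Σ_{t=1}^{6}(x_t−x̄)(x_{t+1}−x̄) = -41.7959
Denominator Σ(x_t−x̄)² = 53.4286
r_1 = -41.7959 / 53.4286 = -0.782

-0.782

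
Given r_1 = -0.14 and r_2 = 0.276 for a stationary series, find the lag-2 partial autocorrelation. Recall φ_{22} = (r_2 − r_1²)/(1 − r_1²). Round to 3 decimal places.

0.262

φ_{22} = (r_2 − r_1²) / (1 − r_1²)
r_1² = (-0.14)² = 0.0196
Numerator = 0.276 − 0.0196 = 0.2564; denominator = 1 − 0.0196 = 0.9804
φ_{22} = 0.2564 / 0.9804 = 0.262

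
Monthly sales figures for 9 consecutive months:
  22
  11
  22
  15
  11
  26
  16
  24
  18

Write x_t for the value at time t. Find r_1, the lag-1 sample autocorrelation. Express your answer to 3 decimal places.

Mean x̄ = (22 + 11 + 22 + 15 + 11 + 26 + 16 + 24 + 18)/9 = 18.3333
Numerator Σ_{t=1}^{8}(x_t−x̄)(x_{t+1}−x̄) = -130.7778
Denominator Σ(x_t−x̄)² = 242.0000
r_1 = -130.7778 / 242.0000 = -0.540

-0.540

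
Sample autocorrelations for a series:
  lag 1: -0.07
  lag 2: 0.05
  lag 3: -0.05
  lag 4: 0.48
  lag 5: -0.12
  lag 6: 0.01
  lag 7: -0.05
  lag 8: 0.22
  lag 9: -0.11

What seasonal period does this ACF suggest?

The largest autocorrelation is r_4 = 0.48, with a weaker echo at lag 8 (0.22); the remaining lags stay at or below 0.05.
The dominant spike at lag 4 indicates a seasonal period of 4.

4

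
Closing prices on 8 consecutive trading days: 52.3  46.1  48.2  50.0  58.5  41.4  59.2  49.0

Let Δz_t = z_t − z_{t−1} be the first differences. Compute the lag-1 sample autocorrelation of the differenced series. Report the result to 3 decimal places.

First differences Δz: -6.2, 2.1, 1.8, 8.5, -17.1, 17.8, -10.2
Mean of differences = -0.4714
Numerator Σ(Δz_t−Δz̄)(Δz_{t+1}−Δz̄) = -619.2765
Denominator Σ(Δz_t−Δz̄)² = 830.0743
r_1(Δz) = -619.2765 / 830.0743 = -0.746

-0.746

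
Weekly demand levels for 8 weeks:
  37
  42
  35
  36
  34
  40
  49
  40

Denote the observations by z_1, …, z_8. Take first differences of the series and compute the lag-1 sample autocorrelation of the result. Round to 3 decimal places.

First differences Δz: 5, -7, 1, -2, 6, 9, -9
Mean of differences = 0.4286
Numerator Σ(Δz_t−Δz̄)(Δz_{t+1}−Δz̄) = -86.1837
Denominator Σ(Δz_t−Δz̄)² = 275.7143
r_1(Δz) = -86.1837 / 275.7143 = -0.313

-0.313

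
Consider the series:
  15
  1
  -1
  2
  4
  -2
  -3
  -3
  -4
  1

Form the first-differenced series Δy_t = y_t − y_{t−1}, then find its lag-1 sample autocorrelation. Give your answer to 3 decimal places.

First differences Δy: -14, -2, 3, 2, -6, -1, 0, -1, 5
Mean of differences = -1.5556
Numerator Σ(Δy_t−Δȳ)(Δy_{t+1}−Δȳ) = 6.8025
Denominator Σ(Δy_t−Δȳ)² = 254.2222
r_1(Δy) = 6.8025 / 254.2222 = 0.027

0.027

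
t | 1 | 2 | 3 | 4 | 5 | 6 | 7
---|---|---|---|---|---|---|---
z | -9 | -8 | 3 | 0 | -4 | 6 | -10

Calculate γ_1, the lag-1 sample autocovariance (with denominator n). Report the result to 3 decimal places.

-7.901

Mean z̄ = (-9 − 8 + 3 + 0 − 4 + 6 − 10)/7 = -3.1429
Σ_{t=1}^{6}(z_t−z̄)(z_{t+1}−z̄) = -55.3061
γ_1 = -55.3061 / 7 = -7.901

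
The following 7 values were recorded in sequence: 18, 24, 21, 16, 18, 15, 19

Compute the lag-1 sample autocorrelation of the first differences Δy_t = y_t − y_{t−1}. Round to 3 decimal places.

-0.299

First differences Δy: 6, -3, -5, 2, -3, 4
Mean of differences = 0.1667
Numerator Σ(Δy_t−Δȳ)(Δy_{t+1}−Δȳ) = -29.5278
Denominator Σ(Δy_t−Δȳ)² = 98.8333
r_1(Δy) = -29.5278 / 98.8333 = -0.299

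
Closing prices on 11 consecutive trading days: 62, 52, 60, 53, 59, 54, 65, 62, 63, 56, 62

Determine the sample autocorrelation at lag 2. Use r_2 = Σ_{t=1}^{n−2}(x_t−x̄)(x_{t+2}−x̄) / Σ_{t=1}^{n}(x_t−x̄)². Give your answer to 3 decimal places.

0.439

Mean x̄ = (62 + 52 + 60 + 53 + 59 + 54 + 65 + 62 + 63 + 56 + 62)/11 = 58.9091
Numerator Σ_{t=1}^{9}(x_t−x̄)(x_{t+2}−x̄) = 87.2562
Denominator Σ(x_t−x̄)² = 198.9091
r_2 = 87.2562 / 198.9091 = 0.439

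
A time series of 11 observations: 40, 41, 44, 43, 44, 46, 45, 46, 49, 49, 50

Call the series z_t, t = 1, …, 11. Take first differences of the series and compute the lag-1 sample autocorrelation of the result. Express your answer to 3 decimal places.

-0.444

First differences Δz: 1, 3, -1, 1, 2, -1, 1, 3, 0, 1
Mean of differences = 1.0000
Numerator Σ(Δz_t−Δz̄)(Δz_{t+1}−Δz̄) = -8.0000
Denominator Σ(Δz_t−Δz̄)² = 18.0000
r_1(Δz) = -8.0000 / 18.0000 = -0.444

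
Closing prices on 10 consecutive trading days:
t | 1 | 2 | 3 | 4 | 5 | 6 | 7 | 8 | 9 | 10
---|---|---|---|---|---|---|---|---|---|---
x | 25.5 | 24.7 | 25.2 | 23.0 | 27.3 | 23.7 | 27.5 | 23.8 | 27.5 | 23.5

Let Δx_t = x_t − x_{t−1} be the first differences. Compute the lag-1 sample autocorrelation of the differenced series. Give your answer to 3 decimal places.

-0.868

First differences Δx: -0.8, 0.5, -2.2, 4.3, -3.6, 3.8, -3.7, 3.7, -4.0
Mean of differences = -0.2222
Numerator Σ(Δx_t−Δx̄)(Δx_{t+1}−Δx̄) = -82.0972
Denominator Σ(Δx_t−Δx̄)² = 94.5556
r_1(Δx) = -82.0972 / 94.5556 = -0.868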